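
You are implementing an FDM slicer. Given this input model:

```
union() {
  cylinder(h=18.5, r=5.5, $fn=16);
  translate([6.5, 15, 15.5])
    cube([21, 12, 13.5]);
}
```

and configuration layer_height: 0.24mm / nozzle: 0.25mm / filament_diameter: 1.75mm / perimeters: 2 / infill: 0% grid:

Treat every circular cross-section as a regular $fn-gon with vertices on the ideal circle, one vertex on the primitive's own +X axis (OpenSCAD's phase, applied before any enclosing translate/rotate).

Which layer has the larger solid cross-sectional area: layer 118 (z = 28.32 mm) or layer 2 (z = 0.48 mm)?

Layer 118 (z = 28.32): the cylinder does not reach this height (z outside [0, 18.5]); the cube at (6.5, 15) is present — its section is the full 21×12 rectangle (area 252.00 mm²); Merging all regions: only the 21×12 cube at (6.5, 15) is present, so the union is just that shape — area = 252.00 mm². So its area = 252.00 mm². Layer 2 (z = 0.48): the r=5.5 cylinder gives a regular 16-gon of circumradius 5.5 (constant along its height) (area = (16/2)·5.500²·sin(360°/16) = 92.61 mm²); the cube at (6.5, 15) is not intersected at this z (z outside [15.5, 29]); Merging all regions: only the r=5.5 cylinder is present, so the union is just that shape — area = 92.61 mm². So its area = 92.61 mm². Layer 118 is larger (252.00 vs 92.61 mm²).

layer 118 (z = 28.32 mm)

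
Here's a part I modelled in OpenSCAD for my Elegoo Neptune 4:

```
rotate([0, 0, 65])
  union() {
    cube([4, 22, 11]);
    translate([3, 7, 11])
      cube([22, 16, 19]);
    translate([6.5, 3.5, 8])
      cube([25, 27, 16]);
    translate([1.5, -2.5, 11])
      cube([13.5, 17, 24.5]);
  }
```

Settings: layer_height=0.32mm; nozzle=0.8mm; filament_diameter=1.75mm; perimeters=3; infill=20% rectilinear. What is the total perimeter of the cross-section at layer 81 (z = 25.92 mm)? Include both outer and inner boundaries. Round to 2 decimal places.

98.00 mm

At z = 25.92 mm: the cube does not reach this height (z outside [0, 11]); the 22×16 cube at (3, 7) contributes its full rectangle (perimeter 76.00 mm); the cube at (6.5, 3.5) is not intersected at this z (z outside [8, 24]); the 13.5×17 cube at (1.5, -2.5) contributes its full rectangle (perimeter 61.00 mm); Taking the union: the regions partially overlap (shared area 90.00 mm²), so the edge portions inside another operand are dropped and the merged outline is re-measured after clipping — boundary = 98.00 mm; (whole slice rotated 65° about Z — lengths, areas and connectivity unchanged). Overall, the cross-section is a single solid region. Total boundary length (outer) = 98.00 mm.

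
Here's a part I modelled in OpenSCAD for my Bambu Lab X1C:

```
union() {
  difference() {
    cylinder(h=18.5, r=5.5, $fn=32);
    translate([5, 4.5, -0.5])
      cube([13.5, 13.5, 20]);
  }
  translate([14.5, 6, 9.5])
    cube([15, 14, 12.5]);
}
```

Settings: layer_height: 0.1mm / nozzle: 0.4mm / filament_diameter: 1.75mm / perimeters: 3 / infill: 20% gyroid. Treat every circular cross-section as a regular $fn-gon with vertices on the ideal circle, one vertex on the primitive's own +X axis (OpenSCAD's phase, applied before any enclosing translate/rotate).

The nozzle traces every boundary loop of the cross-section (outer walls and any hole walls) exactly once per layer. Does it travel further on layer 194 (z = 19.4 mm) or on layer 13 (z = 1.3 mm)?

layer 194 (z = 19.4 mm)

Layer 194 (z = 19.4): the cylinder does not reach this height (z outside [0, 18.5]); the 13.5×13.5 cube at (5, 4.5) contributes its full rectangle (perimeter 54.00 mm); Taking the first minus the rest: the first operand is absent here, so nothing remains; the cube at (14.5, 6) is present — its section is the full 15×14 rectangle (perimeter 58.00 mm); Merging all regions: only the 15×14 cube at (14.5, 6) is present, so the union is just that shape — boundary = 58.00 mm. So its perimeter = 58.00 mm. Layer 13 (z = 1.3): the r=5.5 cylinder gives a regular 32-gon of circumradius 5.5 (constant along its height) (perimeter = 2·32·5.500·sin(180°/32) = 34.50 mm); the cube at (5, 4.5) is present — its section is the full 13.5×13.5 rectangle (perimeter 54.00 mm); After the difference (first − rest): starting from the r=5.5 cylinder, the 13.5×13.5 cube at (5, 4.5) misses the remaining region (no effect) — boundary = 34.50 mm; the cube at (14.5, 6) is absent (z outside [9.5, 22]); Combining (union): only that combined region is present, so the union is just that shape — boundary = 34.50 mm. So its perimeter = 34.50 mm. Layer 194 is larger (58.00 vs 34.50 mm).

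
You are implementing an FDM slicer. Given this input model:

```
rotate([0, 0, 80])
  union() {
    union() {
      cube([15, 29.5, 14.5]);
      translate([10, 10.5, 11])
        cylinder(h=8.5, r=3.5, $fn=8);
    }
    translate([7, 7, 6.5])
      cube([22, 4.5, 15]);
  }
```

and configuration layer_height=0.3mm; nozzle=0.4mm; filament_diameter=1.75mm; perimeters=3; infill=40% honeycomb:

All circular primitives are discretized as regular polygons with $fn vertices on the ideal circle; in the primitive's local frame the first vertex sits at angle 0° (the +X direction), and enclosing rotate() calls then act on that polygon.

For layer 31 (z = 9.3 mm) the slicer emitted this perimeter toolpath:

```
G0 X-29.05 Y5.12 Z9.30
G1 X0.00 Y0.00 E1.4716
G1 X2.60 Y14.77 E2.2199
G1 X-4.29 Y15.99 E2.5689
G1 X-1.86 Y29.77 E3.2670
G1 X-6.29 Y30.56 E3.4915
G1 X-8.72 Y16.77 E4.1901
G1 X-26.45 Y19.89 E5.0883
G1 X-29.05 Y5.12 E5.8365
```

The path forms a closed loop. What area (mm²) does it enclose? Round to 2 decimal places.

Apply the shoelace formula to the sequence of (X, Y) vertices; enclosed area = 505.44 mm².

505.44 mm²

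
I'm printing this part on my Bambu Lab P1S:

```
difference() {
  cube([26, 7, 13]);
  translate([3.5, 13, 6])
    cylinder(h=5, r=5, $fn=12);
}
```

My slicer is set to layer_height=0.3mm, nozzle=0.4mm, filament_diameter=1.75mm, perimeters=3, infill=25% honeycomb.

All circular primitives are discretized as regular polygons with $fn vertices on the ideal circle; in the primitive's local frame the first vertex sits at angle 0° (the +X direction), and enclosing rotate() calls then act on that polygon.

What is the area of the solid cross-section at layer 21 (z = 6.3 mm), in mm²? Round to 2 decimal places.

182.00 mm²

At z = 6.3 mm: the cube is present — its section is the full 26×7 rectangle (area 182.00 mm²); the r=5 cylinder at (3.5, 13) gives a regular 12-gon of circumradius 5 (constant along its height) (area = (12/2)·5.000²·sin(360°/12) = 75.00 mm²); After the difference (first − rest): starting from the 26×7 cube (182.00 mm²), the r=5 cylinder at (3.5, 13) misses the remaining region (no effect) — area = 182.00 mm². Overall, the cross-section is a single solid region. Net area = 182.00 mm².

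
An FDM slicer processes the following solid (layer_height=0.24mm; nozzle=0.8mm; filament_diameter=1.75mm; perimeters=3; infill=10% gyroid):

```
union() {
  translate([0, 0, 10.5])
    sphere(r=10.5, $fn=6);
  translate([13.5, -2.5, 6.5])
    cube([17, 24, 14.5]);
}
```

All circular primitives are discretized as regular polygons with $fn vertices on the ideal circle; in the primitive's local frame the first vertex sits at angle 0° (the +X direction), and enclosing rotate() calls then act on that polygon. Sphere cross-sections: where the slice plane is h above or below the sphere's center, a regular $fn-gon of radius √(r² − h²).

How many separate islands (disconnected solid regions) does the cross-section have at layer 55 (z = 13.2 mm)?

At z = 13.2 mm: the r=10.5 sphere slices to a regular 6-gon of circumradius 10.147 (√(r²−h²) with h=2.7 from center); the cube at (13.5, -2.5) is present — its section is the full 17×24 rectangle; Taking the union: the 2 present regions are separate (no shared area or edge), so areas and boundary lengths simply add and each stays a separate island — 2 connected regions. Overall, the cross-section has 2 separate islands. Island count = 2.

2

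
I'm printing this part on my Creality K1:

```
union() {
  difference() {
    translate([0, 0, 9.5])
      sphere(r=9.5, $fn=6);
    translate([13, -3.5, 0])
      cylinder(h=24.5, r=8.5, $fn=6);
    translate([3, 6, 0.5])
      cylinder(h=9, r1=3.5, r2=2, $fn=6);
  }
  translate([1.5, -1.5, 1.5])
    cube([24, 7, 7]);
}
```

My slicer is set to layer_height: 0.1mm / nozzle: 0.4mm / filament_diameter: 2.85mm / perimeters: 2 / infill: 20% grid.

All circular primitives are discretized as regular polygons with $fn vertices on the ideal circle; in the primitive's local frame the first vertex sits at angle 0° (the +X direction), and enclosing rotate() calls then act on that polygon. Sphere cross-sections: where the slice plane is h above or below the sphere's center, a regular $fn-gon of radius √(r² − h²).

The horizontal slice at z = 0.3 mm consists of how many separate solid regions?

At z = 0.3 mm: the r=9.5 sphere contributes a regular 6-gon of circumradius √(9.5²−9.2²) = 2.369; the r=8.5 cylinder at (13, -3.5) contributes a regular 6-gon of circumradius 8.5; the cone at (3, 6) is absent (z outside [0.5, 9.5]); Taking the first minus the rest: starting from the r=9.5 sphere, the r=8.5 cylinder at (13, -3.5) misses the remaining region (no effect) — 1 connected region; the cube at (1.5, -1.5) is not intersected at this z (z outside [1.5, 8.5]); Merging all regions: only the result so far is present, so the union is just that shape — 1 connected region. The result has 1 disconnected region.

1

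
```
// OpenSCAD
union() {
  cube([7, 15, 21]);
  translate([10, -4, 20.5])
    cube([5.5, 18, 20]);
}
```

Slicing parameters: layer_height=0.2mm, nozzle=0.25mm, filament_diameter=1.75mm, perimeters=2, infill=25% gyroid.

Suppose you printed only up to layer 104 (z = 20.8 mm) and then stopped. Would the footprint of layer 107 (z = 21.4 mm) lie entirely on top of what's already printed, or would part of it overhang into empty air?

Compare the two slices. At z = 20.8: the cube is present — its section is the full 7×15 rectangle (area 105.00 mm²); the cube at (10, -4) (footprint 5.5×18) is included at this height (area 99.00 mm²); Merging all regions: the 2 present regions are separate (no shared area or edge), so areas and boundary lengths simply add and each stays a separate island — area = 204.00 mm². At z = 21.4: the cube does not reach this height (z outside [0, 21]); the cube at (10, -4) (footprint 5.5×18) is included at this height (area 99.00 mm²); Merging all regions: only the 5.5×18 cube at (10, -4) is present, so the union is just that shape — area = 99.00 mm². Checking containment: the cross-section at z = 21.4 is a subset of the cross-section at z = 20.8.

entirely on top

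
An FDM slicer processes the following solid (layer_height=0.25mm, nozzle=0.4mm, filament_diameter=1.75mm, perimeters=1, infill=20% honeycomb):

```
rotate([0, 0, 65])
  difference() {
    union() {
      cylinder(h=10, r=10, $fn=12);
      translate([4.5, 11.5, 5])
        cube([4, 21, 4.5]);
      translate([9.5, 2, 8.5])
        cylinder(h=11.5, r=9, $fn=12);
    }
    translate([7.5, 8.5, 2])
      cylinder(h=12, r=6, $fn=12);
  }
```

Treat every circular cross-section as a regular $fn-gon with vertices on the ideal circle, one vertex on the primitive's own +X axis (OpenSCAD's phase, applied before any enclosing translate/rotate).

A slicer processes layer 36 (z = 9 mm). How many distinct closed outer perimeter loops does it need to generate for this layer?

At z = 9 mm: the r=10 cylinder contributes a regular 12-gon of circumradius 10; the cube at (4.5, 11.5) is present — its section is the full 4×21 rectangle; the cylinder at (9.5, 2): section is a regular 12-gon, circumradius r=9; Merging all regions: the regions partially overlap (shared area 98.88 mm²), so overlapping operands fuse into one piece — 2 connected regions; the cylinder at (7.5, 8.5): section is a regular 12-gon, circumradius r=6; Taking the first minus the rest: starting from that combined region, the r=6 cylinder at (7.5, 8.5) partially overlaps it — only the 83.32 mm² overlap (of its 108.00 mm²) is removed, clipping the outline — 2 connected regions; (whole slice rotated 65° about Z — lengths, areas and connectivity unchanged). The result has 2 disconnected regions.

2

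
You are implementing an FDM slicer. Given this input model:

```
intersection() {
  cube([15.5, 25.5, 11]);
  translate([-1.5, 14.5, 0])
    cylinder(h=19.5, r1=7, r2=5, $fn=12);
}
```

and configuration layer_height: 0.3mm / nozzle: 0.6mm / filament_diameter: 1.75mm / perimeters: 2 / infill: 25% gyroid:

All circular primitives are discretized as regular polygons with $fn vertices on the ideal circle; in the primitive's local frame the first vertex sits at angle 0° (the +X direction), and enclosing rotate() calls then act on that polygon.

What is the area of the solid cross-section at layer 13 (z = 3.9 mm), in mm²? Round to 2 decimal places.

At z = 3.9 mm: the 15.5×25.5 cube contributes its full rectangle (area 395.25 mm²); the cone at (-1.5, 14.5): at t=0.200 of its height the radius interpolates to r₁+(r₂−r₁)t = 6.600, giving a regular 12-gon of that circumradius (area = (12/2)·6.600²·sin(360°/12) = 130.68 mm²); Taking the intersection: the cone at (-1.5, 14.5) partially overlaps the 15.5×25.5 cube; clipping to the common part keeps 46.14 mm² — area = 46.14 mm². Overall, the cross-section is a single solid region. Net area = 46.14 mm².

46.14 mm²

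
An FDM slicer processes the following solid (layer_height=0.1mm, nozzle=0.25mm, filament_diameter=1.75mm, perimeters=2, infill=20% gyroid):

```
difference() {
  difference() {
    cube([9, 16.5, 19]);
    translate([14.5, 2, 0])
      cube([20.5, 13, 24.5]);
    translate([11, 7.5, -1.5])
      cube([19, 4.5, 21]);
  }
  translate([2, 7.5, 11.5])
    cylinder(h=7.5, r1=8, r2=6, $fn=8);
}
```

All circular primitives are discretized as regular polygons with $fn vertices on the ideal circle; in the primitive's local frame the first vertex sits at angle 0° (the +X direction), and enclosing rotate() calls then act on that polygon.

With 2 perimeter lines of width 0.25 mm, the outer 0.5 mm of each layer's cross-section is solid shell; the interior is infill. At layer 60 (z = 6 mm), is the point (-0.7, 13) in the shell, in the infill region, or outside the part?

outside

At z = 6 mm: the cube (footprint 9×16.5) is included at this height; the cube at (14.5, 2) is present — its section is the full 20.5×13 rectangle; the 19×4.5 cube at (11, 7.5) contributes its full rectangle; After the difference (first − rest): starting from the 9×16.5 cube, the 20.5×13 cube at (14.5, 2) misses the remaining region (no effect); the 19×4.5 cube at (11, 7.5) misses the remaining region (no effect) — 1 connected region; the cone at (2, 7.5) is absent (z outside [11.5, 19]); Taking the first minus the rest: none of the subtracted shapes is present at this height, so the result so far is unchanged — 1 connected region. Overall, the cross-section is a single solid region. The nearest boundary edge runs (0.00, 0.00)→(0.00, 16.50); distance from the point to it = 0.70 mm. The point is not inside any of the regions above, so it lies outside the cross-section (0.70 mm from the nearest boundary).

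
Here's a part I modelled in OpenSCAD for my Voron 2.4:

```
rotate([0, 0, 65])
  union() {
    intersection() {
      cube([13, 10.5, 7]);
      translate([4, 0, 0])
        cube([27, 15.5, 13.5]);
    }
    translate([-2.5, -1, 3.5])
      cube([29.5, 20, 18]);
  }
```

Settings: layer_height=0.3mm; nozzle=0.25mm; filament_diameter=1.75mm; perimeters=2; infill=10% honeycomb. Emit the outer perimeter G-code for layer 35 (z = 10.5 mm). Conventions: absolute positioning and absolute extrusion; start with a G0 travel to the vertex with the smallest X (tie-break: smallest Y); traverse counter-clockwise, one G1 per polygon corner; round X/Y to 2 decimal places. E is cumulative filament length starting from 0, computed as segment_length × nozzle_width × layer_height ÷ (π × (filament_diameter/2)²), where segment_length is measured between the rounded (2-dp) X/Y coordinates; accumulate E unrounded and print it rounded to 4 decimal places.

At z = 10.5 mm: the cube is not intersected at this z (z outside [0, 7]); the cube at (4, 0) (footprint 27×15.5) is included at this height; Keeping only the common overlap: at least one operand is absent at this height, so nothing remains; the 29.5×20 cube at (-2.5, -1) contributes its full rectangle; Combining (union): only the 29.5×20 cube at (-2.5, -1) is present, so the union is just that shape — 1 connected region; (rotated 65° about Z; rotation is an isometry so areas/perimeters/island counts are preserved). The outline is a single polygon with 4 vertices. Extrusion per mm of travel: 0.25 × 0.3 / (π × 0.875²) = 0.031181. Accumulating E over each segment gives final E = 3.0874.

G0 X-18.28 Y5.76 Z10.50
G1 X-0.15 Y-2.69 E0.6237
G1 X12.32 Y24.05 E1.5437
G1 X-5.81 Y32.50 E2.1674
G1 X-18.28 Y5.76 E3.0874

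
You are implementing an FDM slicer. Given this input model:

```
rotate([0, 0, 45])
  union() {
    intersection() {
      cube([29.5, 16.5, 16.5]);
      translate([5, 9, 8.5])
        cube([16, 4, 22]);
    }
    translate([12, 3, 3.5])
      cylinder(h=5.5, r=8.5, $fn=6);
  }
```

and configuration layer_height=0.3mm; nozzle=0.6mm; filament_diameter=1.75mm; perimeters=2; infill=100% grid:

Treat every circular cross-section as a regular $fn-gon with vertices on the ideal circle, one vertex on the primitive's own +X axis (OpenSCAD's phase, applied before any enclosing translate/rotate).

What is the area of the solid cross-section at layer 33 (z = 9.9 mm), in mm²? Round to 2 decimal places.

64.00 mm²

At z = 9.9 mm: the cube is present — its section is the full 29.5×16.5 rectangle (area 486.75 mm²); the cube at (5, 9) is present — its section is the full 16×4 rectangle (area 64.00 mm²); Keeping only the common overlap: the 16×4 cube at (5, 9) lies inside the 29.5×16.5 cube, so the common part is the 16×4 cube at (5, 9) itself — area = 64.00 mm²; the cylinder at (12, 3) does not reach this height (z outside [3.5, 9]); Merging all regions: only the result so far is present, so the union is just that shape — area = 64.00 mm²; (rotated 45° about Z; rotation is an isometry so areas/perimeters/island counts are preserved). Overall, the cross-section is a single solid region. Net area = 64.00 mm².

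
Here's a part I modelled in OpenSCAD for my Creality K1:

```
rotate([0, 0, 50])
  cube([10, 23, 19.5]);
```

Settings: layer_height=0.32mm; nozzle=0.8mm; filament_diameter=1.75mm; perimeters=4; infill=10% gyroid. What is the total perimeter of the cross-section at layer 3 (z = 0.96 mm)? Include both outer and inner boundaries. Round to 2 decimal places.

66.00 mm

At z = 0.96 mm: the cube is present — its section is the full 10×23 rectangle (perimeter 66.00 mm); (rotated 50° about Z; rotation is an isometry so areas/perimeters/island counts are preserved). Overall, the cross-section is a single solid region. Total boundary length (outer) = 66.00 mm.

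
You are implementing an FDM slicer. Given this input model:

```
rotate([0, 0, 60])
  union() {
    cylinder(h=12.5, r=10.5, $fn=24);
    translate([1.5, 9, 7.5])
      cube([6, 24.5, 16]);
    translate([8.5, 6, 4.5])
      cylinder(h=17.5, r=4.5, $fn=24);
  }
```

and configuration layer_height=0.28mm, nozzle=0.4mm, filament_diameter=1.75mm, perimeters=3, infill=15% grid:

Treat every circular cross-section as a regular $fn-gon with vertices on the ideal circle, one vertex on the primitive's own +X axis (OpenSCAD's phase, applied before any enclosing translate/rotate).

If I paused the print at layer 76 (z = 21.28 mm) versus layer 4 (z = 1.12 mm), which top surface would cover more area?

layer 4 (z = 1.12 mm)

Layer 76 (z = 21.28): the cylinder does not reach this height (z outside [0, 12.5]); the 6×24.5 cube at (1.5, 9) contributes its full rectangle (area 147.00 mm²); the r=4.5 cylinder at (8.5, 6) contributes a regular 24-gon of circumradius 4.5 (area = (24/2)·4.500²·sin(360°/24) = 62.89 mm²); Combining (union): the regions partially overlap — summed areas 209.89 mm² minus the doubly-counted overlap 1.96 mm² gives 207.94 mm² — area = 207.94 mm²; (rotated 60° about Z; rotation is an isometry so areas/perimeters/island counts are preserved). So its area = 207.94 mm². Layer 4 (z = 1.12): the r=10.5 cylinder gives a regular 24-gon of circumradius 10.5 (constant along its height) (area = (24/2)·10.500²·sin(360°/24) = 342.42 mm²); the cube at (1.5, 9) is absent (z outside [7.5, 23.5]); the cylinder at (8.5, 6) does not reach this height (z outside [4.5, 22]); Combining (union): only the r=10.5 cylinder is present, so the union is just that shape — area = 342.42 mm²; (whole slice rotated 60° about Z — lengths, areas and connectivity unchanged). So its area = 342.42 mm². Layer 4 is larger (342.42 vs 207.94 mm²).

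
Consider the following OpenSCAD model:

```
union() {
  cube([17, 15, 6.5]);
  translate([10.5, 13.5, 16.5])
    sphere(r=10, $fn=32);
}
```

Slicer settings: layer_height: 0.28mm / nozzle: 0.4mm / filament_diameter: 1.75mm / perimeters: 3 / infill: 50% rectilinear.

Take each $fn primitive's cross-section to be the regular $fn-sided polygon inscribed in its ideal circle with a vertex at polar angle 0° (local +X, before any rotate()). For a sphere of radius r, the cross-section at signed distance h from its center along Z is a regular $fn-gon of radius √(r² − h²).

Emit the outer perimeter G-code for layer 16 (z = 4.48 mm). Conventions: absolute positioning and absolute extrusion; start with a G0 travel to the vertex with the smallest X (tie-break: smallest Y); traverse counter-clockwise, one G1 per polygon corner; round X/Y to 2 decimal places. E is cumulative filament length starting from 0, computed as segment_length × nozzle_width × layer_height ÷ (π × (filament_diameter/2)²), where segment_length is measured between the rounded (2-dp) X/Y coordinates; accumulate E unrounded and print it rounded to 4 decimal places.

G0 X0.00 Y0.00 Z4.48
G1 X17.00 Y0.00 E0.7916
G1 X17.00 Y15.00 E1.4901
G1 X0.00 Y15.00 E2.2816
G1 X0.00 Y0.00 E2.9801

At z = 4.48 mm: the 17×15 cube contributes its full rectangle; the sphere at (10.5, 13.5) is absent (|z−center|=12.020 > r=10); Merging all regions: only the 17×15 cube is present, so the union is just that shape — 1 connected region. The outline is a single polygon with 4 vertices. Extrusion per mm of travel: 0.4 × 0.28 / (π × 0.875²) = 0.046564. Accumulating E over each segment gives final E = 2.9801.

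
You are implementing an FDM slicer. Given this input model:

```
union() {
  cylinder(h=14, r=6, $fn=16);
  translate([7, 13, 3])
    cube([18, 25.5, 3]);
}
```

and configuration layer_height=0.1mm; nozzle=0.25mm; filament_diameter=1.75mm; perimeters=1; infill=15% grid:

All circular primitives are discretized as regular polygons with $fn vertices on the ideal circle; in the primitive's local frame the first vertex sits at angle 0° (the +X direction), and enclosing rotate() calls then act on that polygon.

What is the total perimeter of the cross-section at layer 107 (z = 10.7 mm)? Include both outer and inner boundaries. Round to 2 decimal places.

37.46 mm

At z = 10.7 mm: the cylinder: section is a regular 16-gon, circumradius r=6 (perimeter = 2·16·6.000·sin(180°/16) = 37.46 mm); the cube at (7, 13) is absent (z outside [3, 6]); Merging all regions: only the r=6 cylinder is present, so the union is just that shape — boundary = 37.46 mm. Overall, the cross-section is a single solid region. Total boundary length (outer) = 37.46 mm.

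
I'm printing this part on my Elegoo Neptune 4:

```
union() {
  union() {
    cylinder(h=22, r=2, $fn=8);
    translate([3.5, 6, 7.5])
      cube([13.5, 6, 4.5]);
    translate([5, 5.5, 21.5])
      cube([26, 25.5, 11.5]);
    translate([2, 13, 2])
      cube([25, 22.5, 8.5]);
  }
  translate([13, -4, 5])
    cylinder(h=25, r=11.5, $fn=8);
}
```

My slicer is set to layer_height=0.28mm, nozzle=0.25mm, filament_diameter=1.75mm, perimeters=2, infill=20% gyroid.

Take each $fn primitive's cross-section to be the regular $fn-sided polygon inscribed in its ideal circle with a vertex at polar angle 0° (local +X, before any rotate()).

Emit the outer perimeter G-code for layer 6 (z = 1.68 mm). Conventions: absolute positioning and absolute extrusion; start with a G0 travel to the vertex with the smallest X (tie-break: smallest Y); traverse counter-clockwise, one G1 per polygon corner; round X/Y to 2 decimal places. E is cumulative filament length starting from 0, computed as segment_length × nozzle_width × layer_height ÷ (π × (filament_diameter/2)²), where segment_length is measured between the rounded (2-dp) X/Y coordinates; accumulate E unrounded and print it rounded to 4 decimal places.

G0 X-2.00 Y0.00 Z1.68
G1 X-1.41 Y-1.41 E0.0445
G1 X0.00 Y-2.00 E0.0890
G1 X1.41 Y-1.41 E0.1334
G1 X2.00 Y0.00 E0.1779
G1 X1.41 Y1.41 E0.2224
G1 X0.00 Y2.00 E0.2669
G1 X-1.41 Y1.41 E0.3114
G1 X-2.00 Y0.00 E0.3559

At z = 1.68 mm: the r=2 cylinder contributes a regular 8-gon of circumradius 2; the cube at (3.5, 6) does not reach this height (z outside [7.5, 12]); the cube at (5, 5.5) does not reach this height (z outside [21.5, 33]); the cube at (2, 13) does not reach this height (z outside [2, 10.5]); Merging all regions: only the r=2 cylinder is present, so the union is just that shape — 1 connected region; the cylinder at (13, -4) is absent (z outside [5, 30]); Merging all regions: only that combined region is present, so the union is just that shape — 1 connected region. The outline is a single polygon with 8 vertices. Extrusion per mm of travel: 0.25 × 0.28 / (π × 0.875²) = 0.029103. Accumulating E over each segment gives final E = 0.3559.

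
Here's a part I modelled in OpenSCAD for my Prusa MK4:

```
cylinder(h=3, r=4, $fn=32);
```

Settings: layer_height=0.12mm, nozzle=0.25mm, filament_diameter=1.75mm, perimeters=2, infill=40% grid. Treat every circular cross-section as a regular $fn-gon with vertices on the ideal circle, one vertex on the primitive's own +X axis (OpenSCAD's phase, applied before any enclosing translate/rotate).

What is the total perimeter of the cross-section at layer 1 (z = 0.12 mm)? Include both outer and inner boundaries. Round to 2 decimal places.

At z = 0.12 mm: the cylinder: section is a regular 32-gon, circumradius r=4 (perimeter = 2·32·4.000·sin(180°/32) = 25.09 mm). Overall, the cross-section is a single solid region. Total boundary length (outer) = 25.09 mm.

25.09 mm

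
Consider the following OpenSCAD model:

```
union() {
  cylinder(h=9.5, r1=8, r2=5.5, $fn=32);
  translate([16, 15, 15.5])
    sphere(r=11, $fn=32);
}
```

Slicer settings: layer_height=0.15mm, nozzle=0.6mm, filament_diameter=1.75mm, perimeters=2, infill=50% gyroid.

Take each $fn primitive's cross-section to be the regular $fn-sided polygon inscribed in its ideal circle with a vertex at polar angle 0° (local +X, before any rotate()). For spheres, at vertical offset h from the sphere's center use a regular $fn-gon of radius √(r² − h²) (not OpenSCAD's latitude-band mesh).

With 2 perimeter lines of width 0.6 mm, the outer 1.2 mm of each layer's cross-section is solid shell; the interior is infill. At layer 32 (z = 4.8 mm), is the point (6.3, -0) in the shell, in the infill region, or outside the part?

shell

At z = 4.8 mm: the cone: at t=0.505 of its height the radius interpolates to r₁+(r₂−r₁)t = 6.737, giving a regular 32-gon of that circumradius; the r=11 sphere at (16, 15) contributes a regular 32-gon of circumradius √(11²−10.7²) = 2.551; Merging all regions: the 2 present regions are separate (no shared area or edge), so areas and boundary lengths simply add and each stays a separate island — 2 connected regions. Overall, the cross-section has 2 separate islands. The nearest boundary edge runs (6.61, 1.31)→(6.74, 0.00); distance from the point to it = 0.43 mm. (Shell/infill is judged within the island containing the point — the largest one.) The point is inside the cross-section, 0.43 mm from the nearest boundary — within the 1.2 mm shell band (2 × 0.6).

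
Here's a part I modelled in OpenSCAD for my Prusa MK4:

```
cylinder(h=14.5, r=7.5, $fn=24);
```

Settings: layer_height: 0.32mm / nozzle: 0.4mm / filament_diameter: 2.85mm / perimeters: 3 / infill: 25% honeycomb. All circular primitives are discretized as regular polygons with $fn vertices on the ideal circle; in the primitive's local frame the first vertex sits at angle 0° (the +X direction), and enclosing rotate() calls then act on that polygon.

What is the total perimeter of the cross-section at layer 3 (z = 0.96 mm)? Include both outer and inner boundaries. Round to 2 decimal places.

At z = 0.96 mm: the cylinder: section is a regular 24-gon, circumradius r=7.5 (perimeter = 2·24·7.500·sin(180°/24) = 46.99 mm). Overall, the cross-section is a single solid region. Total boundary length (outer) = 46.99 mm.

46.99 mm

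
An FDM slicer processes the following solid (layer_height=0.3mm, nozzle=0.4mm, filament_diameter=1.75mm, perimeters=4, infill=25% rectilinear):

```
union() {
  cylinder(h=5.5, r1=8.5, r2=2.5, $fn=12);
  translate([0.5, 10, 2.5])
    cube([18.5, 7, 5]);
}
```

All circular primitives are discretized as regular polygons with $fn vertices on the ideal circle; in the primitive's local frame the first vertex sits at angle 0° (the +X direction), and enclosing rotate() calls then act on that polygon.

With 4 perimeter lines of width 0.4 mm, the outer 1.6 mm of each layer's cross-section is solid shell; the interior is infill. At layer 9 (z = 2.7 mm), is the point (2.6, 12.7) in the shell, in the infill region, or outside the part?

infill

At z = 2.7 mm: the cone: at t=0.491 of its height the radius interpolates to r₁+(r₂−r₁)t = 5.555, giving a regular 12-gon of that circumradius; the 18.5×7 cube at (0.5, 10) contributes its full rectangle; Taking the union: the 2 present regions are separate (no shared area or edge), so areas and boundary lengths simply add and each stays a separate island — 2 connected regions. Overall, the cross-section has 2 separate islands. The nearest boundary edge runs (0.50, 10.00)→(0.50, 17.00); distance from the point to it = 2.10 mm. (Shell/infill is judged within the island containing the point — the largest one.) The point is inside the cross-section and 2.10 mm from the nearest boundary — more than the 1.6 mm shell width (4 × 0.4), so it's in the infill interior.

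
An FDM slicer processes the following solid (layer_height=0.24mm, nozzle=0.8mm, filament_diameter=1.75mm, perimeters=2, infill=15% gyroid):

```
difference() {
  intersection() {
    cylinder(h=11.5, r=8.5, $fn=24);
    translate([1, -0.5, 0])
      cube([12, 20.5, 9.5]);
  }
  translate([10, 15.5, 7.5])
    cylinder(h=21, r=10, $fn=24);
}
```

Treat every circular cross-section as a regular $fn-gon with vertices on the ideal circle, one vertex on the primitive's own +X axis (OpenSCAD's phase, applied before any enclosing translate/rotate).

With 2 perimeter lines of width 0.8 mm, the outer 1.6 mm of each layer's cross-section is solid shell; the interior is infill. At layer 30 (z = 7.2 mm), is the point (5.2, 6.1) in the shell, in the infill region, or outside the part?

At z = 7.2 mm: the r=8.5 cylinder gives a regular 24-gon of circumradius 8.5 (constant along its height); the 12×20.5 cube at (1, -0.5) contributes its full rectangle; Taking the intersection: the 12×20.5 cube at (1, -0.5) partially overlaps the r=8.5 cylinder; clipping to the common part keeps 51.40 mm² — 1 connected region; the cylinder at (10, 15.5) is absent (z outside [7.5, 28.5]); Taking the first minus the rest: none of the subtracted shapes is present at this height, so that combined region is unchanged — 1 connected region. Overall, the cross-section is a single solid region. The nearest boundary edge runs (4.25, 7.36)→(6.01, 6.01); distance from the point to it = 0.42 mm. The point is inside the cross-section, 0.42 mm from the nearest boundary — within the 1.6 mm shell band (2 × 0.8).

shell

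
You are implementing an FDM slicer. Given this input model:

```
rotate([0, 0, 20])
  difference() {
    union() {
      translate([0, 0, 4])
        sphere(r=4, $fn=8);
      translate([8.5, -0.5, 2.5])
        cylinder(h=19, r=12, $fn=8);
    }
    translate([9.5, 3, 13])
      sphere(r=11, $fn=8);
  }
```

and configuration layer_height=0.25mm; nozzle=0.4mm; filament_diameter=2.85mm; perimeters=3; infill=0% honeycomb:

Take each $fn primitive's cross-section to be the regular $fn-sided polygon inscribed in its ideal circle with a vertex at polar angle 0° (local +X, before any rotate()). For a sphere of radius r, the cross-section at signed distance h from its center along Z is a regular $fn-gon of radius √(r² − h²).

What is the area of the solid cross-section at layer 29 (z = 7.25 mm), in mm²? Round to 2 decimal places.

171.09 mm²

At z = 7.25 mm: the sphere: section is a regular 8-gon, circumradius = √(r²−h²) = √(4²−3.25²) = 2.332 (area = (8/2)·2.332²·sin(360°/8) = 15.38 mm²); the cylinder at (8.5, -0.5): section is a regular 8-gon, circumradius r=12 (area = (8/2)·12.000²·sin(360°/8) = 407.29 mm²); Taking the union: the r=4 sphere lies entirely inside the r=12 cylinder at (8.5, -0.5), so the union is just the r=12 cylinder at (8.5, -0.5) — area = 407.29 mm²; the r=11 sphere at (9.5, 3) contributes a regular 8-gon of circumradius √(11²−5.75²) = 9.377 (area = (8/2)·9.377²·sin(360°/8) = 248.72 mm²); Taking the first minus the rest: starting from that combined region (407.29 mm²), the r=11 sphere at (9.5, 3) partially overlaps it — only the 236.20 mm² overlap (of its 248.72 mm²) is removed, clipping the outline — area = 171.09 mm²; (rotated 20° about Z; rotation is an isometry so areas/perimeters/island counts are preserved). Overall, the cross-section is a single solid region. Net area = 171.09 mm².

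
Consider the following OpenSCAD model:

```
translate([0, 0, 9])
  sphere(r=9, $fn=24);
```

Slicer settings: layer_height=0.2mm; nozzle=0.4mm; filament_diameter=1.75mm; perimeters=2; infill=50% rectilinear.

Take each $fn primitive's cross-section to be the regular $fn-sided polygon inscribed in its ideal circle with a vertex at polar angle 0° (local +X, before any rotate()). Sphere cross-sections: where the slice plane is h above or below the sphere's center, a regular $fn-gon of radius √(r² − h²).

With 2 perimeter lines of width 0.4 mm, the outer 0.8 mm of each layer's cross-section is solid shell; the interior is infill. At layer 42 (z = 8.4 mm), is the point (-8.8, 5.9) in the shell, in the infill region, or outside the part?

outside

At z = 8.4 mm: the r=9 sphere contributes a regular 24-gon of circumradius √(9²−0.6²) = 8.980. Overall, the cross-section is a single solid region. The nearest boundary edge runs (-6.35, 6.35)→(-7.78, 4.49); distance from the point to it = 1.67 mm. The point is not inside any of the regions above, so it lies outside the cross-section (1.67 mm from the nearest boundary).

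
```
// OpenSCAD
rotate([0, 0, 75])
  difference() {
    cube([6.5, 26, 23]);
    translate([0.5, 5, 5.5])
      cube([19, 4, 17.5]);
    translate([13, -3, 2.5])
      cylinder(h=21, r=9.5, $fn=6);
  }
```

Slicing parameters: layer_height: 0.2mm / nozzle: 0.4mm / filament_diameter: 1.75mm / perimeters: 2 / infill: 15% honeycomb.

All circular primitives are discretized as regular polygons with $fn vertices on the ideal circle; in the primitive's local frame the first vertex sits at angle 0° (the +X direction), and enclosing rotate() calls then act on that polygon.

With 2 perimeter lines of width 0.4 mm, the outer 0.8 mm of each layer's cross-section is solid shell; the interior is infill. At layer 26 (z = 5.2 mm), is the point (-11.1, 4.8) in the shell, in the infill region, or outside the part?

infill

At z = 5.2 mm: the 6.5×26 cube contributes its full rectangle; the cube at (0.5, 5) is absent (z outside [5.5, 23]); the cylinder at (13, -3): section is a regular 6-gon, circumradius r=9.5; Taking the first minus the rest: starting from the 6.5×26 cube, the r=9.5 cylinder at (13, -3) partially overlaps it — only the 1.39 mm² overlap (of its 234.48 mm²) is removed, clipping the outline — 1 connected region; (whole slice rotated 75° about Z — lengths, areas and connectivity unchanged). Overall, the cross-section is a single solid region. Undo the 75° rotation: the query point maps to (1.764, 11.964) in the un-rotated model frame. The nearest boundary edge runs (0.00, 0.00)→(0.00, 26.00); distance from the point to it = 1.76 mm. The point is inside the cross-section and 1.76 mm from the nearest boundary — more than the 0.8 mm shell width (2 × 0.4), so it's in the infill interior.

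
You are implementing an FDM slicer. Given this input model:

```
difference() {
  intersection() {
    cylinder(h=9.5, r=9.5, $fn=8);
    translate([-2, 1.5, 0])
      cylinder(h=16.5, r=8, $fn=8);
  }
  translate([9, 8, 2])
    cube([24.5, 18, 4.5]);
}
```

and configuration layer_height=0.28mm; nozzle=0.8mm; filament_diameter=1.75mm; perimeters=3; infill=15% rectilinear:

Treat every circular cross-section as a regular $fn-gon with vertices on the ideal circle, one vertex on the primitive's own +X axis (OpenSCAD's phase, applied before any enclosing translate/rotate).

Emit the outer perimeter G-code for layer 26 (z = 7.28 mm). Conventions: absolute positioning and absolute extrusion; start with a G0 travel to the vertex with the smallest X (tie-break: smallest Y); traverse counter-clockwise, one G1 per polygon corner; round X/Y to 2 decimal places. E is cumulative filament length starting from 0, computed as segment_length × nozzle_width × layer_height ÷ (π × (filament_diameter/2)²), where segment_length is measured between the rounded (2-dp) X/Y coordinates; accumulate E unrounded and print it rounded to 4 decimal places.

G0 X-9.44 Y0.15 Z7.28
G1 X-7.66 Y-4.16 E0.4343
G1 X-2.00 Y-6.50 E1.0046
G1 X3.66 Y-4.16 E1.5750
G1 X6.00 Y1.50 E2.1454
G1 X3.66 Y7.16 E2.7158
G1 X-1.00 Y9.09 E3.1855
G1 X-6.72 Y6.72 E3.7621
G1 X-9.44 Y0.15 E4.4243

At z = 7.28 mm: the r=9.5 cylinder gives a regular 8-gon of circumradius 9.5 (constant along its height); the r=8 cylinder at (-2, 1.5) contributes a regular 8-gon of circumradius 8; Taking the intersection: the r=8 cylinder at (-2, 1.5) partially overlaps the r=9.5 cylinder; clipping to the common part keeps 169.45 mm² — 1 connected region; the cube at (9, 8) does not reach this height (z outside [2, 6.5]); Taking the first minus the rest: none of the subtracted shapes is present at this height, so that combined region is unchanged — 1 connected region. The outline is a single polygon with 8 vertices. Extrusion per mm of travel: 0.8 × 0.28 / (π × 0.875²) = 0.093128. Accumulating E over each segment gives final E = 4.4243.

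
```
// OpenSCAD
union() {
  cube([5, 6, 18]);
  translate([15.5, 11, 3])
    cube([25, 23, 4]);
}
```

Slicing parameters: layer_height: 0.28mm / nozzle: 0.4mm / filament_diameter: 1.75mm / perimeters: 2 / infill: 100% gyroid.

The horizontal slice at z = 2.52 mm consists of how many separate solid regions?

At z = 2.52 mm: the cube is present — its section is the full 5×6 rectangle; the cube at (15.5, 11) is not intersected at this z (z outside [3, 7]); Merging all regions: only the 5×6 cube is present, so the union is just that shape — 1 connected region. The result has 1 disconnected region.

1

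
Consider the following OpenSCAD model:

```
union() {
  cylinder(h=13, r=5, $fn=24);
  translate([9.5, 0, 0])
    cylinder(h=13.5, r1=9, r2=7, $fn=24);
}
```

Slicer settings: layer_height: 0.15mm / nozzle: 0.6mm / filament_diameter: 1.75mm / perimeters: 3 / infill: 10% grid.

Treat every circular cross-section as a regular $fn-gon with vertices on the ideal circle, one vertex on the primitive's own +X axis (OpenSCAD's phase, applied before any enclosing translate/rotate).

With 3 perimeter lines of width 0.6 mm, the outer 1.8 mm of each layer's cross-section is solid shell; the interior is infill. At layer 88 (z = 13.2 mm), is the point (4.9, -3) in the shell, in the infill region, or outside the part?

At z = 13.2 mm: the cylinder does not reach this height (z outside [0, 13]); the cone at (9.5, 0) (r1=9→r2=7) has section circumradius 7.044 here — a regular 24-gon; Merging all regions: only the cone at (9.5, 0) is present, so the union is just that shape — 1 connected region. Overall, the cross-section is a single solid region. The nearest boundary edge runs (3.40, -3.52)→(4.52, -4.98); distance from the point to it = 1.51 mm. The point is inside the cross-section, 1.51 mm from the nearest boundary — within the 1.8 mm shell band (3 × 0.6).

shell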